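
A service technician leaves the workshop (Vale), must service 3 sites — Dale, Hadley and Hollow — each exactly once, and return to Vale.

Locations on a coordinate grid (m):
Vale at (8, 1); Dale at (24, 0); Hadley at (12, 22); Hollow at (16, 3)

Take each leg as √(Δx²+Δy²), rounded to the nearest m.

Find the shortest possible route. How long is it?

Shortest round trip = 63 m.

Vale-Dale-Hadley-Hollow-Vale: 16+25+19+8 = 68
Vale-Dale-Hollow-Hadley-Vale: 16+9+19+21 = 65
Vale-Hadley-Dale-Hollow-Vale: 21+25+9+8 = 63
The minimum is 63.
One optimal route: Vale → Hadley → Dale → Hollow → Vale (or its reverse).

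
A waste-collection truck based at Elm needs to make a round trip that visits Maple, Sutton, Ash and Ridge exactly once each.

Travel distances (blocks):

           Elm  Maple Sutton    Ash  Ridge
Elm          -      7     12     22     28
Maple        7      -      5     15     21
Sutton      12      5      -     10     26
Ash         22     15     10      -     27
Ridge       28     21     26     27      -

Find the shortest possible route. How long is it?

Shortest round trip = 77 blocks.

Elm - Maple - Sutton - Ash - Ridge - Elm: 7+5+10+27+28 = 77
Elm - Maple - Sutton - Ridge - Ash - Elm: 7+5+26+27+22 = 87
Elm - Maple - Ash - Sutton - Ridge - Elm: 7+15+10+26+28 = 86
Elm - Maple - Ash - Ridge - Sutton - Elm: 7+15+27+26+12 = 87
Elm - Maple - Ridge - Sutton - Ash - Elm: 7+21+26+10+22 = 86
Elm - Maple - Ridge - Ash - Sutton - Elm: 7+21+27+10+12 = 77
Elm - Sutton - Maple - Ash - Ridge - Elm: 12+5+15+27+28 = 87
Elm - Sutton - Maple - Ridge - Ash - Elm: 12+5+21+27+22 = 87
Elm - Sutton - Ash - Maple - Ridge - Elm: 12+10+15+21+28 = 86
Elm - Sutton - Ridge - Maple - Ash - Elm: 12+26+21+15+22 = 96
Elm - Ash - Maple - Sutton - Ridge - Elm: 22+15+5+26+28 = 96
Elm - Ash - Sutton - Maple - Ridge - Elm: 22+10+5+21+28 = 86
The minimum is 77.
One optimal route: Elm → Maple → Sutton → Ash → Ridge → Elm (or its reverse).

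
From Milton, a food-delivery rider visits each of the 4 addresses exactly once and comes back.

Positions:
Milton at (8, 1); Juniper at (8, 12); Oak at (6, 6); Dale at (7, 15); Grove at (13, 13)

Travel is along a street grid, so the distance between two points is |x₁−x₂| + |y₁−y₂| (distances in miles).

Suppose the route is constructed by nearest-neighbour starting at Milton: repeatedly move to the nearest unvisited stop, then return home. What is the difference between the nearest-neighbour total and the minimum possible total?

2 miles longer than the optimal tour.

Milton: Oak=7, Juniper=11, Dale=15, Grove=17 ⇒ Oak
Oak: Juniper=8, Dale=10, Grove=14 ⇒ Juniper
Juniper: Dale=4, Grove=6 ⇒ Dale
Dale: Grove=8 ⇒ Grove
NN route Milton → Oak → Juniper → Dale → Grove → Milton costs 44.
Optimal: Milton → Juniper → Grove → Dale → Oak → Milton costs 42 (by enumerating all 12 distinct tours).
Excess = 44 − 42 = 2.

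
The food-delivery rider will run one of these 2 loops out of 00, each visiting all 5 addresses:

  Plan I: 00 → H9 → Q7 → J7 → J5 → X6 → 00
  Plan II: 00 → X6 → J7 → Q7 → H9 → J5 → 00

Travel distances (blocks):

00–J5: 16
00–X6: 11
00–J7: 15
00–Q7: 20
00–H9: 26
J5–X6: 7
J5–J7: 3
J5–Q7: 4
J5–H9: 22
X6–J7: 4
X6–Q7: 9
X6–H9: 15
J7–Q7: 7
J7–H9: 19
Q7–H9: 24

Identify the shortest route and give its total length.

Plan I: 26 + 24 + 7 + 3 + 7 + 11 = 78
Plan II: 11 + 4 + 7 + 24 + 22 + 16 = 84

Shortest is Plan I, total 78 blocks.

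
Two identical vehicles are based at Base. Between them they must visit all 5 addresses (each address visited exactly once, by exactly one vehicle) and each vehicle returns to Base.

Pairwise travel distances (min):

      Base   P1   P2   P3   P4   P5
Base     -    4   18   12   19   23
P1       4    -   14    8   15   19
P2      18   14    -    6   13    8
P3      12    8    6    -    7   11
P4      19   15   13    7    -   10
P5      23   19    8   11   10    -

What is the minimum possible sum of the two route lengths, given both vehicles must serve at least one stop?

Minimum combined distance: 63 min.

There are 2^4 − 1 = 15 ways to divide the 5 stops into two non-empty groups. For each, the best each vehicle can do is its own shortest tour through its group:
  {P1} + {P2, P3, P4, P5}: 8 + 55 = 63
  {P2} + {P1, P3, P4, P5}: 36 + 52 = 88
  {P1, P2} + {P3, P4, P5}: 36 + 52 = 88
  {P3} + {P1, P2, P4, P5}: 24 + 55 = 79
  {P1, P3} + {P2, P4, P5}: 24 + 55 = 79
  {P2, P3} + {P1, P4, P5}: 36 + 52 = 88
  … (15 splits in total)
Best: vehicle 1 Base → P1 → Base = 8; vehicle 2 Base → P2 → P5 → P4 → P3 → Base = 55; combined 63.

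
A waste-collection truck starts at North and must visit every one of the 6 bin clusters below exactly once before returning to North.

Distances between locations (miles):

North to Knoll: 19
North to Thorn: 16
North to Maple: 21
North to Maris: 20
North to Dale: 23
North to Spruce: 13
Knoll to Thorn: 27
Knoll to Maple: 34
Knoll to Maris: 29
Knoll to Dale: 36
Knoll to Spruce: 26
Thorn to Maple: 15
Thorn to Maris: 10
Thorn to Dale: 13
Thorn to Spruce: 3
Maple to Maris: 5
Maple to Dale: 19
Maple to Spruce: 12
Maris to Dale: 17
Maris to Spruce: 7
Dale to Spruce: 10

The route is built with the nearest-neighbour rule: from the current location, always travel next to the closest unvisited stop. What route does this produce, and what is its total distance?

Total distance 105 miles via the nearest-neighbour route North → Spruce → Thorn → Maris → Maple → Dale → Knoll → North.

North → [Spruce:13 / Thorn:16 / Knoll:19 / Maris:20 / Maple:21 / Dale:23] → Spruce (13)
Spruce → [Thorn:3 / Maris:7 / Dale:10 / Maple:12 / Knoll:26] → Thorn (3)
Thorn → [Maris:10 / Dale:13 / Maple:15 / Knoll:27] → Maris (10)
Maris → [Maple:5 / Dale:17 / Knoll:29] → Maple (5)
Maple → [Dale:19 / Knoll:34] → Dale (19)
Dale → [Knoll:36] → Knoll (36)
Return Knoll→North: 19.
Total = 13 + 3 + 10 + 5 + 19 + 36 + 19 = 105.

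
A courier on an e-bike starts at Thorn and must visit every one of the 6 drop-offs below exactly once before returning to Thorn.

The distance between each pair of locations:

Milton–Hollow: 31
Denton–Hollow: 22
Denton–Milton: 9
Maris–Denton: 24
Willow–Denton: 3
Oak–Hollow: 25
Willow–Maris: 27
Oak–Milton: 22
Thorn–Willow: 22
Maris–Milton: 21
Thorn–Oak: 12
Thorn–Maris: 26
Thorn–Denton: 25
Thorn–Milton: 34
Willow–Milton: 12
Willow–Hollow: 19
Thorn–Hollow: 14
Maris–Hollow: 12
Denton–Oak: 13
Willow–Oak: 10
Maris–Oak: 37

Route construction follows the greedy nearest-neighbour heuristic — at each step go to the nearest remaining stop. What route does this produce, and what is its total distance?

Nearest-neighbour total = 81; route Thorn → Oak → Willow → Denton → Milton → Maris → Hollow → Thorn.

From Thorn: distances to unvisited — Oak=12, Hollow=14, Willow=22, Denton=25, Maris=26, Milton=34. Nearest is Oak (12).
From Oak: distances to unvisited — Willow=10, Denton=13, Milton=22, Hollow=25, Maris=37. Nearest is Willow (10).
From Willow: distances to unvisited — Denton=3, Milton=12, Hollow=19, Maris=27. Nearest is Denton (3).
From Denton: distances to unvisited — Milton=9, Hollow=22, Maris=24. Nearest is Milton (9).
From Milton: distances to unvisited — Maris=21, Hollow=31. Nearest is Maris (21).
From Maris: distances to unvisited — Hollow=12. Nearest is Hollow (12).
Return Hollow→Thorn: 14.
Total = 12 + 10 + 3 + 9 + 21 + 12 + 14 = 81.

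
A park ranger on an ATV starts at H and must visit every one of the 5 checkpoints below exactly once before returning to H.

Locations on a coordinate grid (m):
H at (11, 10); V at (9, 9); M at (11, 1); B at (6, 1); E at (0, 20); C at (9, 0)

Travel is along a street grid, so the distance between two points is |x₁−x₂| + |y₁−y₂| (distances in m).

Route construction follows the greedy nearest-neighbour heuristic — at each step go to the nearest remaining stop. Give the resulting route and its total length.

66 m along H → V → C → M → B → E → H.

H → [V:3 / M:9 / C:12 / B:14 / E:21] → V (3)
V → [C:9 / M:10 / B:11 / E:20] → C (9)
C → [M:3 / B:4 / E:29] → M (3)
M → [B:5 / E:30] → B (5)
B → [E:25] → E (25)
Return E→H: 21.
Total = 3 + 9 + 3 + 5 + 25 + 21 = 66.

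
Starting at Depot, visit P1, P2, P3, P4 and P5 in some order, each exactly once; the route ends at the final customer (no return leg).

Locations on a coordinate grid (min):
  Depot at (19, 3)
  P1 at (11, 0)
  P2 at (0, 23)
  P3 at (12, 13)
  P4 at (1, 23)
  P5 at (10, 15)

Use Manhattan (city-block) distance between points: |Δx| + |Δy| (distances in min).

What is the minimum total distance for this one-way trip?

There are 5! = 120 possible orderings.
Depot → P1 → P2 → P3 → P4 → P5: 11+34+22+21+17 = 105
Depot → P1 → P2 → P3 → P5 → P4: 11+34+22+4+17 = 88
Depot → P1 → P2 → P4 → P3 → P5: 11+34+1+21+4 = 71
Depot → P1 → P2 → P4 → P5 → P3: 11+34+1+17+4 = 67
Depot → P1 → P2 → P5 → P3 → P4: 11+34+18+4+21 = 88
Depot → P1 → P2 → P5 → P4 → P3: 11+34+18+17+21 = 101
Depot → P1 → P3 → P2 → P4 → P5: 11+14+22+1+17 = 65
Depot → P1 → P3 → P2 → P5 → P4: 11+14+22+18+17 = 82
Depot → P1 → P3 → P4 → P2 → P5: 11+14+21+1+18 = 65
Depot → P1 → P3 → P4 → P5 → P2: 11+14+21+17+18 = 81
Depot → P1 → P3 → P5 → P2 → P4: 11+14+4+18+1 = 48
Depot → P1 → P3 → P5 → P4 → P2: 11+14+4+17+1 = 47
Depot → P1 → P4 → P2 → P3 → P5: 11+33+1+22+4 = 71
Depot → P1 → P4 → P2 → P5 → P3: 11+33+1+18+4 = 67
… (106 more)
The minimum is 47.
One shortest path: Depot → P1 → P3 → P5 → P4 → P2.

Minimum one-way distance = 47 min.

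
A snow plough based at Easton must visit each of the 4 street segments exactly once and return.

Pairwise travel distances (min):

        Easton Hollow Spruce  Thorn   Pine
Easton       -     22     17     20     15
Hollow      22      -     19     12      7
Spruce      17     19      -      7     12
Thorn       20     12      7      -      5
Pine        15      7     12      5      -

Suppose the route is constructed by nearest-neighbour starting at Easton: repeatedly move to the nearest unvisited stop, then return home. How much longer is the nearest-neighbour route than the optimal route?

Excess over optimum: 10 min.

From Easton: Pine=15, Spruce=17, Thorn=20, Hollow=22 → choose Pine (15).
From Pine: Thorn=5, Hollow=7, Spruce=12 → choose Thorn (5).
From Thorn: Spruce=7, Hollow=12 → choose Spruce (7).
From Spruce: Hollow=19 → choose Hollow (19).
NN route Easton → Pine → Thorn → Spruce → Hollow → Easton costs 68.
Optimal: Easton → Hollow → Pine → Thorn → Spruce → Easton costs 58 (by enumerating all 12 distinct tours).
Excess = 68 − 58 = 10.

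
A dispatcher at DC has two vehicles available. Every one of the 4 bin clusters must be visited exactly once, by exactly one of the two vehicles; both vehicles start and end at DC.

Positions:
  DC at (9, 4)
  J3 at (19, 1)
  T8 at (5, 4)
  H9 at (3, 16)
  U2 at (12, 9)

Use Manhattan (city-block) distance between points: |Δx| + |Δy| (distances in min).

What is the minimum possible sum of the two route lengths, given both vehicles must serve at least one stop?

There are 2^3 − 1 = 7 ways to divide the 4 stops into two non-empty groups. For each, the best each vehicle can do is its own shortest tour through its group:
  {J3} + {T8, H9, U2}: 26 + 42 = 68
  {T8} + {J3, H9, U2}: 8 + 62 = 70
  {J3, T8} + {H9, U2}: 34 + 42 = 76
  {H9} + {J3, T8, U2}: 36 + 44 = 80
  {J3, H9} + {T8, U2}: 62 + 24 = 86
  {T8, H9} + {J3, U2}: 36 + 36 = 72
  … (7 splits in total)
Best: vehicle 1 DC → J3 → DC = 26; vehicle 2 DC → T8 → H9 → U2 → DC = 42; combined 68.

68 min — the smallest possible combined total.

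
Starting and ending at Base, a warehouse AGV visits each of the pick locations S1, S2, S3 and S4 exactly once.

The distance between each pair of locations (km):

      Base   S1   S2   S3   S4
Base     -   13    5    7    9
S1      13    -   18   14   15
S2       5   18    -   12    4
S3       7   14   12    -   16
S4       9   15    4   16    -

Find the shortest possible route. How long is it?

Minimum total distance: 45 km.

With 4 stops there are 4!/2 = 12 distinct round trips (a route and its reverse cost the same).
Base → S1 → S2 → S3 → S4 → Base: 13+18+12+16+9 = 68
Base → S1 → S2 → S4 → S3 → Base: 13+18+4+16+7 = 58
Base → S1 → S3 → S2 → S4 → Base: 13+14+12+4+9 = 52
Base → S1 → S3 → S4 → S2 → Base: 13+14+16+4+5 = 52
Base → S1 → S4 → S2 → S3 → Base: 13+15+4+12+7 = 51
Base → S1 → S4 → S3 → S2 → Base: 13+15+16+12+5 = 61
Base → S2 → S1 → S3 → S4 → Base: 5+18+14+16+9 = 62
Base → S2 → S1 → S4 → S3 → Base: 5+18+15+16+7 = 61
Base → S2 → S3 → S1 → S4 → Base: 5+12+14+15+9 = 55
Base → S2 → S4 → S1 → S3 → Base: 5+4+15+14+7 = 45
Base → S3 → S1 → S2 → S4 → Base: 7+14+18+4+9 = 52
Base → S3 → S2 → S1 → S4 → Base: 7+12+18+15+9 = 61
The minimum is 45.
One optimal route: Base → S2 → S4 → S1 → S3 → Base (or its reverse).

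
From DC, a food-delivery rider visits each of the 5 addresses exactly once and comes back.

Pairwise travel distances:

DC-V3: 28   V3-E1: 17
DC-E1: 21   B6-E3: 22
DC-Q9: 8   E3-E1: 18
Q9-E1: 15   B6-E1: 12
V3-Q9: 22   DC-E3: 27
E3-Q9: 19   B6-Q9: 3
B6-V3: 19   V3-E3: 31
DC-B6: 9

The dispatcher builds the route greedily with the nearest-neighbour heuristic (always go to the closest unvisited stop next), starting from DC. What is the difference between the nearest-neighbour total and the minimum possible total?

Excess over optimum: 8.

DC: Q9=8, B6=9, E1=21, E3=27, V3=28 ⇒ Q9
Q9: B6=3, E1=15, E3=19, V3=22 ⇒ B6
B6: E1=12, V3=19, E3=22 ⇒ E1
E1: V3=17, E3=18 ⇒ V3
V3: E3=31 ⇒ E3
NN route DC → Q9 → B6 → E1 → V3 → E3 → DC costs 98.
Optimal: DC → B6 → V3 → E1 → E3 → Q9 → DC costs 90 (by enumerating all 60 distinct tours).
Excess = 98 − 90 = 8.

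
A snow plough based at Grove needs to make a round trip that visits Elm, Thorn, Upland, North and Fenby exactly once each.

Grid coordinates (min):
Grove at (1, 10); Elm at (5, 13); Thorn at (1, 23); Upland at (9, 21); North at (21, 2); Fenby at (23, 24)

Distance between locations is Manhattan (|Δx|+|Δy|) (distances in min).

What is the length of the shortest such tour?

98 min — the shortest possible round trip.

There are 60 distinct closed tours to check (reversals are equivalent).
Grove → Elm → Thorn → Upland → North → Fenby → Grove: 7+14+10+31+24+36 = 122
Grove → Elm → Thorn → Upland → Fenby → North → Grove: 7+14+10+17+24+28 = 100
Grove → Elm → Thorn → North → Upland → Fenby → Grove: 7+14+41+31+17+36 = 146
Grove → Elm → Thorn → North → Fenby → Upland → Grove: 7+14+41+24+17+19 = 122
Grove → Elm → Thorn → Fenby → Upland → North → Grove: 7+14+23+17+31+28 = 120
Grove → Elm → Thorn → Fenby → North → Upland → Grove: 7+14+23+24+31+19 = 118
Grove → Elm → Upland → Thorn → North → Fenby → Grove: 7+12+10+41+24+36 = 130
Grove → Elm → Upland → Thorn → Fenby → North → Grove: 7+12+10+23+24+28 = 104
Grove → Elm → Upland → North → Thorn → Fenby → Grove: 7+12+31+41+23+36 = 150
Grove → Elm → Upland → North → Fenby → Thorn → Grove: 7+12+31+24+23+13 = 110
Grove → Elm → Upland → Fenby → Thorn → North → Grove: 7+12+17+23+41+28 = 128
Grove → Elm → Upland → Fenby → North → Thorn → Grove: 7+12+17+24+41+13 = 114
Grove → Elm → North → Thorn → Upland → Fenby → Grove: 7+27+41+10+17+36 = 138
Grove → Elm → North → Thorn → Fenby → Upland → Grove: 7+27+41+23+17+19 = 134
… (46 more)
Grove → Elm → North → Fenby → Upland → Thorn → Grove: 7+27+24+17+10+13 = 98  ← best
The minimum is 98.
One optimal route: Grove → Elm → North → Fenby → Upland → Thorn → Grove (or its reverse).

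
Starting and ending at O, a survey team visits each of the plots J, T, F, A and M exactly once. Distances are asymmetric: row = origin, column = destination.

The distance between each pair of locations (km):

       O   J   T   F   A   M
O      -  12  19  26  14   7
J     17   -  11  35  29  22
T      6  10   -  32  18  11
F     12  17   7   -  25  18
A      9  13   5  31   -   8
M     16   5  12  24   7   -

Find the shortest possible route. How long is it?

O→J→T→F→A→M→O: 12+11+32+25+8+16 = 104
O→J→T→F→M→A→O: 12+11+32+18+7+9 = 89
O→J→T→A→F→M→O: 12+11+18+31+18+16 = 106
O→J→T→A→M→F→O: 12+11+18+8+24+12 = 85
O→J→T→M→F→A→O: 12+11+11+24+25+9 = 92
O→J→T→M→A→F→O: 12+11+11+7+31+12 = 84
O→J→F→T→A→M→O: 12+35+7+18+8+16 = 96
O→J→F→T→M→A→O: 12+35+7+11+7+9 = 81
O→J→F→A→T→M→O: 12+35+25+5+11+16 = 104
O→J→F→A→M→T→O: 12+35+25+8+12+6 = 98
O→J→F→M→T→A→O: 12+35+18+12+18+9 = 104
O→J→F→M→A→T→O: 12+35+18+7+5+6 = 83
O→J→A→T→F→M→O: 12+29+5+32+18+16 = 112
O→J→A→T→M→F→O: 12+29+5+11+24+12 = 93
… (106 more)
O→A→M→J→F→T→O: 14+8+5+35+7+6 = 75  ← best
The minimum is 75.
One optimal route: O → A → M → J → F → T → O.

Shortest round trip = 75 km.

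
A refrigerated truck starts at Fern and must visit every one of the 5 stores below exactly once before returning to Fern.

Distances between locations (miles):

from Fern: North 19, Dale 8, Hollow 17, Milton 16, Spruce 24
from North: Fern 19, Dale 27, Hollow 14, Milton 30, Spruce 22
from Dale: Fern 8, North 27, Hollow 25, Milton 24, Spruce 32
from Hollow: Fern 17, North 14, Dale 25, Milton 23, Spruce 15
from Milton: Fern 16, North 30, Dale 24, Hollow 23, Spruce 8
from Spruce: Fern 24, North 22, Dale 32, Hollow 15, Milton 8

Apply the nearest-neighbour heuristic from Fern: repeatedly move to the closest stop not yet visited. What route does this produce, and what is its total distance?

Fern → [Dale:8 / Milton:16 / Hollow:17 / North:19 / Spruce:24] → Dale (8)
Dale → [Milton:24 / Hollow:25 / North:27 / Spruce:32] → Milton (24)
Milton → [Spruce:8 / Hollow:23 / North:30] → Spruce (8)
Spruce → [Hollow:15 / North:22] → Hollow (15)
Hollow → [North:14] → North (14)
Return North→Fern: 19.
Total = 8 + 24 + 8 + 15 + 14 + 19 = 88.

Nearest-neighbour total = 88 miles; route Fern → Dale → Milton → Spruce → Hollow → North → Fern.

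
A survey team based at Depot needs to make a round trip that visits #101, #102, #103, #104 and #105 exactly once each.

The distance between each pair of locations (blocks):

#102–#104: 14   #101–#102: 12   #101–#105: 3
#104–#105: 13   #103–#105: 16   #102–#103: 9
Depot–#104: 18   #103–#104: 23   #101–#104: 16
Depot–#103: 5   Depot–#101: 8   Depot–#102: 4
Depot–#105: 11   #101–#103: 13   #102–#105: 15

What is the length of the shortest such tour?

There are 60 distinct closed tours to check (reversals are equivalent).
Depot → #101 → #102 → #103 → #104 → #105 → Depot: 8+12+9+23+13+11 = 76
Depot → #101 → #102 → #103 → #105 → #104 → Depot: 8+12+9+16+13+18 = 76
Depot → #101 → #102 → #104 → #103 → #105 → Depot: 8+12+14+23+16+11 = 84
Depot → #101 → #102 → #104 → #105 → #103 → Depot: 8+12+14+13+16+5 = 68
Depot → #101 → #102 → #105 → #103 → #104 → Depot: 8+12+15+16+23+18 = 92
Depot → #101 → #102 → #105 → #104 → #103 → Depot: 8+12+15+13+23+5 = 76
Depot → #101 → #103 → #102 → #104 → #105 → Depot: 8+13+9+14+13+11 = 68
Depot → #101 → #103 → #102 → #105 → #104 → Depot: 8+13+9+15+13+18 = 76
Depot → #101 → #103 → #104 → #102 → #105 → Depot: 8+13+23+14+15+11 = 84
Depot → #101 → #103 → #104 → #105 → #102 → Depot: 8+13+23+13+15+4 = 76
Depot → #101 → #103 → #105 → #102 → #104 → Depot: 8+13+16+15+14+18 = 84
Depot → #101 → #103 → #105 → #104 → #102 → Depot: 8+13+16+13+14+4 = 68
Depot → #101 → #104 → #102 → #103 → #105 → Depot: 8+16+14+9+16+11 = 74
Depot → #101 → #104 → #102 → #105 → #103 → Depot: 8+16+14+15+16+5 = 74
… (46 more)
Depot → #101 → #105 → #104 → #102 → #103 → Depot: 8+3+13+14+9+5 = 52  ← best
The minimum is 52.
One optimal route: Depot → #101 → #105 → #104 → #102 → #103 → Depot (or its reverse).

52 blocks — the shortest possible round trip.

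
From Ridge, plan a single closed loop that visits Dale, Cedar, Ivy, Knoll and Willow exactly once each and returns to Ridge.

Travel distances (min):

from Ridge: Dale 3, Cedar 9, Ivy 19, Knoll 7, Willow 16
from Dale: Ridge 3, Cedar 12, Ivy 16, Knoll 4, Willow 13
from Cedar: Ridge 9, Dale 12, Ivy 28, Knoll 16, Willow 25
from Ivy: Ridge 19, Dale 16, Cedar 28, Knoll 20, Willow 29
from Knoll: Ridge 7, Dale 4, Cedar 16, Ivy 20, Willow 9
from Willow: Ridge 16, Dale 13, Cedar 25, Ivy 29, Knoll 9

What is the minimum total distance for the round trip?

With 5 stops there are 5!/2 = 60 distinct round trips (a route and its reverse cost the same).
Ridge-Dale-Cedar-Ivy-Knoll-Willow-Ridge: 3+12+28+20+9+16 = 88
Ridge-Dale-Cedar-Ivy-Willow-Knoll-Ridge: 3+12+28+29+9+7 = 88
Ridge-Dale-Cedar-Knoll-Ivy-Willow-Ridge: 3+12+16+20+29+16 = 96
Ridge-Dale-Cedar-Knoll-Willow-Ivy-Ridge: 3+12+16+9+29+19 = 88
Ridge-Dale-Cedar-Willow-Ivy-Knoll-Ridge: 3+12+25+29+20+7 = 96
Ridge-Dale-Cedar-Willow-Knoll-Ivy-Ridge: 3+12+25+9+20+19 = 88
Ridge-Dale-Ivy-Cedar-Knoll-Willow-Ridge: 3+16+28+16+9+16 = 88
Ridge-Dale-Ivy-Cedar-Willow-Knoll-Ridge: 3+16+28+25+9+7 = 88
Ridge-Dale-Ivy-Knoll-Cedar-Willow-Ridge: 3+16+20+16+25+16 = 96
Ridge-Dale-Ivy-Knoll-Willow-Cedar-Ridge: 3+16+20+9+25+9 = 82
Ridge-Dale-Ivy-Willow-Cedar-Knoll-Ridge: 3+16+29+25+16+7 = 96
Ridge-Dale-Ivy-Willow-Knoll-Cedar-Ridge: 3+16+29+9+16+9 = 82
Ridge-Dale-Knoll-Cedar-Ivy-Willow-Ridge: 3+4+16+28+29+16 = 96
Ridge-Dale-Knoll-Cedar-Willow-Ivy-Ridge: 3+4+16+25+29+19 = 96
… (46 more)
The minimum is 82.
One optimal route: Ridge → Dale → Ivy → Knoll → Willow → Cedar → Ridge (or its reverse).

Shortest round trip = 82 min.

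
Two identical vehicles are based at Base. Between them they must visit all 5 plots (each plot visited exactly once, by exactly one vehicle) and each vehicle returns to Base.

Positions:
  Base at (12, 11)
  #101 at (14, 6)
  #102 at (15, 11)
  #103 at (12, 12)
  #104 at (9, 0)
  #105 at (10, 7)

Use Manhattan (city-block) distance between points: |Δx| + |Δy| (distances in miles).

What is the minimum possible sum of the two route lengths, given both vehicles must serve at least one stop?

Minimum combined distance: 36 miles.

Try each way of splitting the stops between the two vehicles (each non-empty) and, for each split, find the best tour for each vehicle:
  {#101} + {#102, #103, #104, #105}: 14 + 36 = 50
  {#102} + {#101, #103, #104, #105}: 6 + 34 = 40
  {#101, #102} + {#103, #104, #105}: 16 + 30 = 46
  {#103} + {#101, #102, #104, #105}: 2 + 34 = 36
  {#101, #103} + {#102, #104, #105}: 16 + 34 = 50
  {#102, #103} + {#101, #104, #105}: 8 + 32 = 40
  … (15 splits in total)
Best: vehicle 1 Base → #103 → Base = 2; vehicle 2 Base → #102 → #101 → #104 → #105 → Base = 34; combined 36.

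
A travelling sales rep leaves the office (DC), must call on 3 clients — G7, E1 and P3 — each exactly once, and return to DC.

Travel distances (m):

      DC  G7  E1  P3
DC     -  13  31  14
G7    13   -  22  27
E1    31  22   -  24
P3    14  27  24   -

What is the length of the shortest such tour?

DC - G7 - E1 - P3 - DC: 13+22+24+14 = 73
DC - G7 - P3 - E1 - DC: 13+27+24+31 = 95
DC - E1 - G7 - P3 - DC: 31+22+27+14 = 94
The minimum is 73.
One optimal route: DC → G7 → E1 → P3 → DC (or its reverse).

Shortest round trip = 73 m.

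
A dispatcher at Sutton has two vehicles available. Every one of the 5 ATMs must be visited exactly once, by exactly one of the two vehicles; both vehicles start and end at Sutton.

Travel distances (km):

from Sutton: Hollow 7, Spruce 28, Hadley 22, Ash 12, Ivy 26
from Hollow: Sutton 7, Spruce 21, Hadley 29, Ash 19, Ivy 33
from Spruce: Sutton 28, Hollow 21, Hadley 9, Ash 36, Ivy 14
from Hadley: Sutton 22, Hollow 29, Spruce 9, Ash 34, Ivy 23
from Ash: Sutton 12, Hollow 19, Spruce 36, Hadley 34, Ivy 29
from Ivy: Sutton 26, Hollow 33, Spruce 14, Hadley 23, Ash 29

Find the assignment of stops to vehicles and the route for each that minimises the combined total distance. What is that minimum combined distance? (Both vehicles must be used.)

Minimum combined distance: 100 km.

There are 2^4 − 1 = 15 ways to divide the 5 stops into two non-empty groups. For each, the best each vehicle can do is its own shortest tour through its group:
  {Hollow} + {Spruce, Hadley, Ash, Ivy}: 14 + 86 = 100
  {Spruce} + {Hollow, Hadley, Ash, Ivy}: 56 + 100 = 156
  {Hollow, Spruce} + {Hadley, Ash, Ivy}: 56 + 86 = 142
  {Hadley} + {Hollow, Spruce, Ash, Ivy}: 44 + 83 = 127
  {Hollow, Hadley} + {Spruce, Ash, Ivy}: 58 + 83 = 141
  {Spruce, Hadley} + {Hollow, Ash, Ivy}: 59 + 81 = 140
  … (15 splits in total)
Best: vehicle 1 Sutton → Hollow → Sutton = 14; vehicle 2 Sutton → Hadley → Spruce → Ivy → Ash → Sutton = 86; combined 100.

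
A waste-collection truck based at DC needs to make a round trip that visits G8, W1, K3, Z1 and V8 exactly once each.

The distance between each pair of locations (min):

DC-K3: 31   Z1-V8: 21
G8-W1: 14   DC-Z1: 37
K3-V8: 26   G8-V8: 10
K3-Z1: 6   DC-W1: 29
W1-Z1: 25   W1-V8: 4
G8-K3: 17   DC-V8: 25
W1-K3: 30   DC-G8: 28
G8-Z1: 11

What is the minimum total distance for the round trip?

There are 60 distinct closed tours to check (reversals are equivalent).
DC → G8 → W1 → K3 → Z1 → V8 → DC: 28+14+30+6+21+25 = 124
DC → G8 → W1 → K3 → V8 → Z1 → DC: 28+14+30+26+21+37 = 156
DC → G8 → W1 → Z1 → K3 → V8 → DC: 28+14+25+6+26+25 = 124
DC → G8 → W1 → Z1 → V8 → K3 → DC: 28+14+25+21+26+31 = 145
DC → G8 → W1 → V8 → K3 → Z1 → DC: 28+14+4+26+6+37 = 115
DC → G8 → W1 → V8 → Z1 → K3 → DC: 28+14+4+21+6+31 = 104
DC → G8 → K3 → W1 → Z1 → V8 → DC: 28+17+30+25+21+25 = 146
DC → G8 → K3 → W1 → V8 → Z1 → DC: 28+17+30+4+21+37 = 137
DC → G8 → K3 → Z1 → W1 → V8 → DC: 28+17+6+25+4+25 = 105
DC → G8 → K3 → Z1 → V8 → W1 → DC: 28+17+6+21+4+29 = 105
DC → G8 → K3 → V8 → W1 → Z1 → DC: 28+17+26+4+25+37 = 137
DC → G8 → K3 → V8 → Z1 → W1 → DC: 28+17+26+21+25+29 = 146
DC → G8 → Z1 → W1 → K3 → V8 → DC: 28+11+25+30+26+25 = 145
DC → G8 → Z1 → W1 → V8 → K3 → DC: 28+11+25+4+26+31 = 125
… (46 more)
DC → W1 → V8 → G8 → Z1 → K3 → DC: 29+4+10+11+6+31 = 91  ← best
The minimum is 91.
One optimal route: DC → W1 → V8 → G8 → Z1 → K3 → DC (or its reverse).

Minimum total distance: 91 min.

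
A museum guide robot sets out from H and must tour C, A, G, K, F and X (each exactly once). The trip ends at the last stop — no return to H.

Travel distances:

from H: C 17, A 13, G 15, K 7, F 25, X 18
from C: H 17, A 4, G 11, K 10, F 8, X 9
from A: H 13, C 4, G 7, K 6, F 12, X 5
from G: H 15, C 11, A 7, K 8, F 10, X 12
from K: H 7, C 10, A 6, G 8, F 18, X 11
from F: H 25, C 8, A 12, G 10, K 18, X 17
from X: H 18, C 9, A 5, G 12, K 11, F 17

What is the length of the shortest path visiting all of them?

42 — the minimum one-way total.

There are 6! = 720 possible orderings.
H → C → A → G → K → F → X: 17+4+7+8+18+17 = 71
H → C → A → G → K → X → F: 17+4+7+8+11+17 = 64
H → C → A → G → F → K → X: 17+4+7+10+18+11 = 67
H → C → A → G → F → X → K: 17+4+7+10+17+11 = 66
H → C → A → G → X → K → F: 17+4+7+12+11+18 = 69
H → C → A → G → X → F → K: 17+4+7+12+17+18 = 75
H → C → A → K → G → F → X: 17+4+6+8+10+17 = 62
H → C → A → K → G → X → F: 17+4+6+8+12+17 = 64
… (712 more)
H → K → G → F → C → A → X: 7+8+10+8+4+5 = 42  ← best
The minimum is 42.
One shortest path: H → K → G → F → C → A → X.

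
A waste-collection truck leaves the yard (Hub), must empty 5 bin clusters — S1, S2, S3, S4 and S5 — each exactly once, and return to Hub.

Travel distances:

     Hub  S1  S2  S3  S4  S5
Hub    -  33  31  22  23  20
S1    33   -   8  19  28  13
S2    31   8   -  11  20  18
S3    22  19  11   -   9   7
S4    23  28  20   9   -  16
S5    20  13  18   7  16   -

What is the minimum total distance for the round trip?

With 5 stops there are 5!/2 = 60 distinct round trips (a route and its reverse cost the same).
Hub→S1→S2→S3→S4→S5→Hub: 33+8+11+9+16+20 = 97
Hub→S1→S2→S3→S5→S4→Hub: 33+8+11+7+16+23 = 98
Hub→S1→S2→S4→S3→S5→Hub: 33+8+20+9+7+20 = 97
Hub→S1→S2→S4→S5→S3→Hub: 33+8+20+16+7+22 = 106
Hub→S1→S2→S5→S3→S4→Hub: 33+8+18+7+9+23 = 98
Hub→S1→S2→S5→S4→S3→Hub: 33+8+18+16+9+22 = 106
Hub→S1→S3→S2→S4→S5→Hub: 33+19+11+20+16+20 = 119
Hub→S1→S3→S2→S5→S4→Hub: 33+19+11+18+16+23 = 120
Hub→S1→S3→S4→S2→S5→Hub: 33+19+9+20+18+20 = 119
Hub→S1→S3→S4→S5→S2→Hub: 33+19+9+16+18+31 = 126
Hub→S1→S3→S5→S2→S4→Hub: 33+19+7+18+20+23 = 120
Hub→S1→S3→S5→S4→S2→Hub: 33+19+7+16+20+31 = 126
Hub→S1→S4→S2→S3→S5→Hub: 33+28+20+11+7+20 = 119
Hub→S1→S4→S2→S5→S3→Hub: 33+28+20+18+7+22 = 128
… (46 more)
Hub→S4→S3→S2→S1→S5→Hub: 23+9+11+8+13+20 = 84  ← best
The minimum is 84.
One optimal route: Hub → S4 → S3 → S2 → S1 → S5 → Hub (or its reverse).

Minimum total distance: 84.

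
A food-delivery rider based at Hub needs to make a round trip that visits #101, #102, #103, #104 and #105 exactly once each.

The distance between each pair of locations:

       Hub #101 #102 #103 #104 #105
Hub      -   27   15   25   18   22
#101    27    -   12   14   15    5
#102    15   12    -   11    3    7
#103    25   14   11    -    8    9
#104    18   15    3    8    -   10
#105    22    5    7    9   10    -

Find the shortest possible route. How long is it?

67 — the shortest possible round trip.

There are 60 distinct closed tours to check (reversals are equivalent).
Hub → #101 → #102 → #103 → #104 → #105 → Hub: 27+12+11+8+10+22 = 90
Hub → #101 → #102 → #103 → #105 → #104 → Hub: 27+12+11+9+10+18 = 87
Hub → #101 → #102 → #104 → #103 → #105 → Hub: 27+12+3+8+9+22 = 81
Hub → #101 → #102 → #104 → #105 → #103 → Hub: 27+12+3+10+9+25 = 86
Hub → #101 → #102 → #105 → #103 → #104 → Hub: 27+12+7+9+8+18 = 81
Hub → #101 → #102 → #105 → #104 → #103 → Hub: 27+12+7+10+8+25 = 89
Hub → #101 → #103 → #102 → #104 → #105 → Hub: 27+14+11+3+10+22 = 87
Hub → #101 → #103 → #102 → #105 → #104 → Hub: 27+14+11+7+10+18 = 87
Hub → #101 → #103 → #104 → #102 → #105 → Hub: 27+14+8+3+7+22 = 81
Hub → #101 → #103 → #104 → #105 → #102 → Hub: 27+14+8+10+7+15 = 81
Hub → #101 → #103 → #105 → #102 → #104 → Hub: 27+14+9+7+3+18 = 78
Hub → #101 → #103 → #105 → #104 → #102 → Hub: 27+14+9+10+3+15 = 78
Hub → #101 → #104 → #102 → #103 → #105 → Hub: 27+15+3+11+9+22 = 87
Hub → #101 → #104 → #102 → #105 → #103 → Hub: 27+15+3+7+9+25 = 86
… (46 more)
Hub → #101 → #105 → #103 → #104 → #102 → Hub: 27+5+9+8+3+15 = 67  ← best
The minimum is 67.
One optimal route: Hub → #101 → #105 → #103 → #104 → #102 → Hub (or its reverse).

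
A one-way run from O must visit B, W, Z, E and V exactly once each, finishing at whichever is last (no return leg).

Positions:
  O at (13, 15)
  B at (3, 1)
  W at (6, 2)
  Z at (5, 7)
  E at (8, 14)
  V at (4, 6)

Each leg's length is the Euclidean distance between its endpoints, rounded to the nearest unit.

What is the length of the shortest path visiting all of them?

There are 5! = 120 possible orderings.
O → B → W → Z → E → V: 17+3+5+8+9 = 42
O → B → W → Z → V → E: 17+3+5+1+9 = 35
O → B → W → E → Z → V: 17+3+12+8+1 = 41
O → B → W → E → V → Z: 17+3+12+9+1 = 42
O → B → W → V → Z → E: 17+3+4+1+8 = 33
O → B → W → V → E → Z: 17+3+4+9+8 = 41
O → B → Z → W → E → V: 17+6+5+12+9 = 49
O → B → Z → W → V → E: 17+6+5+4+9 = 41
O → B → Z → E → W → V: 17+6+8+12+4 = 47
O → B → Z → E → V → W: 17+6+8+9+4 = 44
O → B → Z → V → W → E: 17+6+1+4+12 = 40
O → B → Z → V → E → W: 17+6+1+9+12 = 45
O → B → E → W → Z → V: 17+14+12+5+1 = 49
O → B → E → W → V → Z: 17+14+12+4+1 = 48
… (106 more)
O → E → Z → V → W → B: 5+8+1+4+3 = 21  ← best
The minimum is 21.
One shortest path: O → E → Z → V → W → B.

21 — the minimum one-way total.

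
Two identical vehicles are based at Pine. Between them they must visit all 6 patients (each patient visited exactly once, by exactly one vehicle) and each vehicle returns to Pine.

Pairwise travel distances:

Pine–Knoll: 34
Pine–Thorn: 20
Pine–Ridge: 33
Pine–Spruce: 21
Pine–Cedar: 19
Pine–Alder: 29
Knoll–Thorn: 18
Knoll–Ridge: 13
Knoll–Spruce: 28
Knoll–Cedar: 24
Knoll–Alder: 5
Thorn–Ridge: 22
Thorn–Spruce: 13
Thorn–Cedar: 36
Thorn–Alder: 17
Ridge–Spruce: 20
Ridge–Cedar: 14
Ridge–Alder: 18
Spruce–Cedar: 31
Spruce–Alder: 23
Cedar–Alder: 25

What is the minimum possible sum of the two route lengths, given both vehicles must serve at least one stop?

130 — the smallest possible combined total.

Try each way of splitting the stops between the two vehicles (each non-empty) and, for each split, find the best tour for each vehicle:
  {Knoll} + {Thorn, Ridge, Spruce, Cedar, Alder}: 68 + 102 = 170
  {Thorn} + {Knoll, Ridge, Spruce, Cedar, Alder}: 40 + 95 = 135
  {Knoll, Thorn} + {Ridge, Spruce, Cedar, Alder}: 72 + 95 = 167
  {Ridge} + {Knoll, Thorn, Spruce, Cedar, Alder}: 66 + 99 = 165
  {Knoll, Ridge} + {Thorn, Spruce, Cedar, Alder}: 80 + 95 = 175
  {Thorn, Ridge} + {Knoll, Spruce, Cedar, Alder}: 75 + 92 = 167
  … (31 splits in total)
  {Spruce} + {Knoll, Thorn, Ridge, Cedar, Alder}: 42 + 88 = 130  ← best
Best: vehicle 1 Pine → Spruce → Pine = 42; vehicle 2 Pine → Thorn → Alder → Knoll → Ridge → Cedar → Pine = 88; combined 130.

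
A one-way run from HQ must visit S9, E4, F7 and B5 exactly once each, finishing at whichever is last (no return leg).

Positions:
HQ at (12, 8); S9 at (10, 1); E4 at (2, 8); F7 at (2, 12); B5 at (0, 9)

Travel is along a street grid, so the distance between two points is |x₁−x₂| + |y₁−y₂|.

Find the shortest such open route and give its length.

32 — the minimum one-way total.

There are 4! = 24 possible orderings.
HQ → S9 → E4 → F7 → B5: 9+15+4+5 = 33
HQ → S9 → E4 → B5 → F7: 9+15+3+5 = 32
HQ → S9 → F7 → E4 → B5: 9+19+4+3 = 35
HQ → S9 → F7 → B5 → E4: 9+19+5+3 = 36
HQ → S9 → B5 → E4 → F7: 9+18+3+4 = 34
HQ → S9 → B5 → F7 → E4: 9+18+5+4 = 36
HQ → E4 → S9 → F7 → B5: 10+15+19+5 = 49
HQ → E4 → S9 → B5 → F7: 10+15+18+5 = 48
HQ → E4 → F7 → S9 → B5: 10+4+19+18 = 51
HQ → E4 → F7 → B5 → S9: 10+4+5+18 = 37
HQ → E4 → B5 → S9 → F7: 10+3+18+19 = 50
HQ → E4 → B5 → F7 → S9: 10+3+5+19 = 37
HQ → F7 → S9 → E4 → B5: 14+19+15+3 = 51
HQ → F7 → S9 → B5 → E4: 14+19+18+3 = 54
… (10 more)
The minimum is 32.
One shortest path: HQ → S9 → E4 → B5 → F7.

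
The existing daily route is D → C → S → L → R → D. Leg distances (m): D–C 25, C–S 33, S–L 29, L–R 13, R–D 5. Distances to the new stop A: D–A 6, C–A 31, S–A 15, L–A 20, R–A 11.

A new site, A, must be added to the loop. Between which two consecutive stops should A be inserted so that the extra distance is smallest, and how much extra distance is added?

Adding 6 m by placing A on the S–L leg.

Insertion cost between consecutive stops i–j is d(i,A) + d(A,j) − d(i,j):
  between D and C: 6 + 31 − 25 = 12
  between C and S: 31 + 15 − 33 = 13
  between S and L: 15 + 20 − 29 = 6
  between L and R: 20 + 11 − 13 = 18
  between R and D: 11 + 6 − 5 = 12
Cheapest insertion is between S and L, adding 6.
New total = 105 + 6 = 111.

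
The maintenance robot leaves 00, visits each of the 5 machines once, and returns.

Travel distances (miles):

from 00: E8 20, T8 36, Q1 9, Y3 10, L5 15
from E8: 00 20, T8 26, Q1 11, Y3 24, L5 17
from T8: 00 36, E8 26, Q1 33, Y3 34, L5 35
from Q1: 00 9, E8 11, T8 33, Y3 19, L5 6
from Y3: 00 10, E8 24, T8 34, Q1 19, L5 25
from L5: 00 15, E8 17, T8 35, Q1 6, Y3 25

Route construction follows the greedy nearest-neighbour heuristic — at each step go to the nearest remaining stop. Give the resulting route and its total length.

From 00: distances to unvisited — Q1=9, Y3=10, L5=15, E8=20, T8=36. Nearest is Q1 (9).
From Q1: distances to unvisited — L5=6, E8=11, Y3=19, T8=33. Nearest is L5 (6).
From L5: distances to unvisited — E8=17, Y3=25, T8=35. Nearest is E8 (17).
From E8: distances to unvisited — Y3=24, T8=26. Nearest is Y3 (24).
From Y3: distances to unvisited — T8=34. Nearest is T8 (34).
Return T8→00: 36.
Total = 9 + 6 + 17 + 24 + 34 + 36 = 126.

126 miles along 00 → Q1 → L5 → E8 → Y3 → T8 → 00.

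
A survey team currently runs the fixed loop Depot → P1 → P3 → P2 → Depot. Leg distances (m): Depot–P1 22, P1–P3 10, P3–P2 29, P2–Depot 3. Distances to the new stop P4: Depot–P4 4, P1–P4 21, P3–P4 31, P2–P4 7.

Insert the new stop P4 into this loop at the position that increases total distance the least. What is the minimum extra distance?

Insertion cost between consecutive stops i–j is d(i,P4) + d(P4,j) − d(i,j):
  between Depot and P1: 4 + 21 − 22 = 3
  between P1 and P3: 21 + 31 − 10 = 42
  between P3 and P2: 31 + 7 − 29 = 9
  between P2 and Depot: 7 + 4 − 3 = 8
Cheapest insertion is between Depot and P1, adding 3.
New total = 64 + 3 = 67.

Minimum extra distance: 3 m, inserting P4 between Depot and P1.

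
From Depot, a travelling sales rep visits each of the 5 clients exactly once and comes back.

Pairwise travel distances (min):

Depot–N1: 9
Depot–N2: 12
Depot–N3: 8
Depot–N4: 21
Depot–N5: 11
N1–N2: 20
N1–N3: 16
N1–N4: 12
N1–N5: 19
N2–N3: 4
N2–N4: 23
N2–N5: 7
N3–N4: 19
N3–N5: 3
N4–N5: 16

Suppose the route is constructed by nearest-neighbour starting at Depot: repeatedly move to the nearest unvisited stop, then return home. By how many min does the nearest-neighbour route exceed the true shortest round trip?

The nearest-neighbour route is 15 min longer than optimal.

Depot: N3=8, N1=9, N5=11, N2=12, N4=21 ⇒ N3
N3: N5=3, N2=4, N1=16, N4=19 ⇒ N5
N5: N2=7, N4=16, N1=19 ⇒ N2
N2: N1=20, N4=23 ⇒ N1
N1: N4=12 ⇒ N4
NN route Depot → N3 → N5 → N2 → N1 → N4 → Depot costs 71.
Optimal: Depot → N1 → N4 → N5 → N2 → N3 → Depot costs 56 (by enumerating all 60 distinct tours).
Excess = 71 − 56 = 15.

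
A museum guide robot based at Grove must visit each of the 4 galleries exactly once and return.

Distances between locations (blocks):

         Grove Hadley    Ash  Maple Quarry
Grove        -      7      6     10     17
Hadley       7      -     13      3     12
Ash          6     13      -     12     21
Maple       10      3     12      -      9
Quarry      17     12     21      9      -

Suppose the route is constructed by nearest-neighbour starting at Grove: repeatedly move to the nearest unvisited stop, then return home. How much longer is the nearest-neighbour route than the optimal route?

Excess over optimum: 4 blocks.

From Grove: Ash=6, Hadley=7, Maple=10, Quarry=17 → choose Ash (6).
From Ash: Maple=12, Hadley=13, Quarry=21 → choose Maple (12).
From Maple: Hadley=3, Quarry=9 → choose Hadley (3).
From Hadley: Quarry=12 → choose Quarry (12).
NN route Grove → Ash → Maple → Hadley → Quarry → Grove costs 50.
Optimal: Grove → Hadley → Maple → Quarry → Ash → Grove costs 46 (by enumerating all 12 distinct tours).
Excess = 50 − 46 = 4.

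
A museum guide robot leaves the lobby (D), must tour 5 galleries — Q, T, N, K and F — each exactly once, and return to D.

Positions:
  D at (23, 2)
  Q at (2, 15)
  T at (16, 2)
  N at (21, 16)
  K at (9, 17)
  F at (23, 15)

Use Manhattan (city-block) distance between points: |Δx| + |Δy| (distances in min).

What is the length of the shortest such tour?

D→Q→T→N→K→F→D: 34+27+19+13+16+13 = 122
D→Q→T→N→F→K→D: 34+27+19+3+16+29 = 128
D→Q→T→K→N→F→D: 34+27+22+13+3+13 = 112
D→Q→T→K→F→N→D: 34+27+22+16+3+16 = 118
D→Q→T→F→N→K→D: 34+27+20+3+13+29 = 126
D→Q→T→F→K→N→D: 34+27+20+16+13+16 = 126
D→Q→N→T→K→F→D: 34+20+19+22+16+13 = 124
D→Q→N→T→F→K→D: 34+20+19+20+16+29 = 138
D→Q→N→K→T→F→D: 34+20+13+22+20+13 = 122
D→Q→N→K→F→T→D: 34+20+13+16+20+7 = 110
D→Q→N→F→T→K→D: 34+20+3+20+22+29 = 128
D→Q→N→F→K→T→D: 34+20+3+16+22+7 = 102
D→Q→K→T→N→F→D: 34+9+22+19+3+13 = 100
D→Q→K→T→F→N→D: 34+9+22+20+3+16 = 104
… (46 more)
D→T→Q→K→N→F→D: 7+27+9+13+3+13 = 72  ← best
The minimum is 72.
One optimal route: D → T → Q → K → N → F → D (or its reverse).

Shortest round trip = 72 min.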